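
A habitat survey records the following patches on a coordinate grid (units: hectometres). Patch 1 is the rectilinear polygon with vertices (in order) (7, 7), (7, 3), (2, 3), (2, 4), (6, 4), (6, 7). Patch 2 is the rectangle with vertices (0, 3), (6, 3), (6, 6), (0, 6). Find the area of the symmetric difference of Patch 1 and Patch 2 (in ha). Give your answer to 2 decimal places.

18.00

|Patch 1| = 8, |Patch 2| = 18, |Patch 1∩Patch 2| = 4.
|Patch 1 △ Patch 2| = |Patch 1| + |Patch 2| − 2·|Patch 1∩Patch 2| = 8 + 18 − 8 = 18.00.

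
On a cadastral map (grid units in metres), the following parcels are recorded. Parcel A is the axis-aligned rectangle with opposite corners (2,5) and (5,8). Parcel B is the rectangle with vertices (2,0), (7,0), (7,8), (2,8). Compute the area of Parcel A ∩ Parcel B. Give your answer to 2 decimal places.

9.00

|Parcel A∩Parcel B|: x∈[2,5], y∈[5,8] → 3·3 = 9.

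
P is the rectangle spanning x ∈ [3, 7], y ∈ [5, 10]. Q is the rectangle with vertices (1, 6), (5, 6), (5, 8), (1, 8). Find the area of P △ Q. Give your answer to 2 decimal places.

20.00

|P∩Q|: x∈[3,5], y∈[6,8] → 2·2 = 4.
|P △ Q| = |P| + |Q| − 2·|P∩Q| = 20 + 8 − 8 = 20.00.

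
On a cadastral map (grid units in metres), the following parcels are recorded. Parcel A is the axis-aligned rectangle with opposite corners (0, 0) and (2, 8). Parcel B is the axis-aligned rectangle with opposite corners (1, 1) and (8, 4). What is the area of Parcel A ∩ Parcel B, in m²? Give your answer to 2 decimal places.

|Parcel A∩Parcel B|: x∈[1,2], y∈[1,4] → 1·3 = 3.

3.00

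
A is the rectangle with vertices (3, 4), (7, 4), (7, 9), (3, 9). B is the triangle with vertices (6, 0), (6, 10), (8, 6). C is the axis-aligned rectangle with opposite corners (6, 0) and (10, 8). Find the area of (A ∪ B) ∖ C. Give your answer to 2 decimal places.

|A ∪ B| = 25.25.
|(A ∪ B) ∩ C| = 9.
|(A ∪ B) ∖ C| = 25.25 − 9 = 16.25.

16.25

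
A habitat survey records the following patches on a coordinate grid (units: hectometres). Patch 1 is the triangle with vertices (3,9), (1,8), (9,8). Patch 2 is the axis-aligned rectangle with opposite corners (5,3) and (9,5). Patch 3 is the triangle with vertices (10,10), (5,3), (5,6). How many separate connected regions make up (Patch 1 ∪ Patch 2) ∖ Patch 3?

3

(Patch 1 ∪ Patch 2) ∖ Patch 3 splits into 3 disjoint pieces (area 3.8448, area 0.0137, area 6.5714).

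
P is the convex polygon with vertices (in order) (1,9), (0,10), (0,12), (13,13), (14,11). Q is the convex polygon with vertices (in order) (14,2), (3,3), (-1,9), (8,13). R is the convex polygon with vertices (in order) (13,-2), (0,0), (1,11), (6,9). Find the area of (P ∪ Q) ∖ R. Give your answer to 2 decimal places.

|P ∪ Q| = 111.9747.
|(P ∪ Q) ∩ R| = 46.6974.
|(P ∪ Q) ∖ R| = 111.9747 − 46.6974 = 65.28.

65.28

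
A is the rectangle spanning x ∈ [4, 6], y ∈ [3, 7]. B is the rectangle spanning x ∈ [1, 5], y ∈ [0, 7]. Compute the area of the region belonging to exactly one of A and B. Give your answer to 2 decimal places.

|A∩B|: x∈[4,5], y∈[3,7] → 1·4 = 4.
|A △ B| = |A| + |B| − 2·|A∩B| = 8 + 28 − 8 = 28.00.

28.00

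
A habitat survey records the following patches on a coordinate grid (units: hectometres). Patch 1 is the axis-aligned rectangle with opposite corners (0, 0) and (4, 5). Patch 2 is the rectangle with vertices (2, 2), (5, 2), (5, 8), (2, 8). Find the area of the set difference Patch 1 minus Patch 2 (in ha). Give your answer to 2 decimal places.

14.00

|Patch 1∩Patch 2|: x∈[2,4], y∈[2,5] → 2·3 = 6.
|Patch 1| = 20.
|Patch 1 ∖ Patch 2| = |Patch 1| − |Patch 1∩Patch 2| = 20 − 6 = 14.00.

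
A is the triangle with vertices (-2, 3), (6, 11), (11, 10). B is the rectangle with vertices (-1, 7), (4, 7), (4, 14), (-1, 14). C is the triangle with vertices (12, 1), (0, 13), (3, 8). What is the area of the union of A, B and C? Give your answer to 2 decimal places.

By inclusion–exclusion:
Individual areas: |A| = 24, |B| = 35, |C| = 12.
|A∩B| = 2.
|A∩C| = 3.0078.
|B∩C| = 4.8889.
|A∩B∩C| = 0.8889.
|A ∪ B ∪ C| = 71 − 9.8967 + 0.8889 = 61.99.

61.99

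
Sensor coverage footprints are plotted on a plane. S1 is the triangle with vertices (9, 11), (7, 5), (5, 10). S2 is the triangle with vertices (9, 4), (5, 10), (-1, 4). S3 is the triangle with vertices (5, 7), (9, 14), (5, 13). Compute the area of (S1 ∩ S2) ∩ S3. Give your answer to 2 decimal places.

0.33

The region (S1 ∩ S2) ∩ S3 is the polygon with vertices (5,10), (5.923,8.615), (5.706,8.235).
By the shoelace formula its area is 0.33.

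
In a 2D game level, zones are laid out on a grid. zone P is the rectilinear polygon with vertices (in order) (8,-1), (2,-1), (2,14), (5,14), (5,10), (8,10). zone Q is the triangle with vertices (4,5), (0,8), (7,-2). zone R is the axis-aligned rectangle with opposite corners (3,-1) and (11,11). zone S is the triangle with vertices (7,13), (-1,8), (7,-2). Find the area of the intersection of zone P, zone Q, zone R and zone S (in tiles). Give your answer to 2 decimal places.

The intersection is the polygon with vertices (3,5.75), (4,5), (6.571,-1), (6.3,-1), (3,3.714).
By the shoelace formula its area is 6.31.

6.31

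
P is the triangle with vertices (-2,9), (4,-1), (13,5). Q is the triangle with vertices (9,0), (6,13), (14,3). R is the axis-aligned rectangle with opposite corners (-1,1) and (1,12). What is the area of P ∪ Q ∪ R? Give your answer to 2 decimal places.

105.09

By inclusion–exclusion:
Individual areas: |P| = 63, |Q| = 37, |R| = 22.
|P∩Q| = 11.3081.
|P∩R| = 5.6.
|Q∩R| = 0.
|P∩Q∩R| = 0.
|P ∪ Q ∪ R| = 122 − 16.9081 + 0 = 105.09.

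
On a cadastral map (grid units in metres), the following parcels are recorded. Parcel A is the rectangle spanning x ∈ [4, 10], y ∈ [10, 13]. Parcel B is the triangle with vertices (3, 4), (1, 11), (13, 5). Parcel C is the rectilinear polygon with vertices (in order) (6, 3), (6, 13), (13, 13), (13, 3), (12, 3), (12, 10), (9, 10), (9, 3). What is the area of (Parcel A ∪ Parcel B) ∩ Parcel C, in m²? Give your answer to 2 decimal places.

|Parcel A ∪ Parcel B| = 54.
|(Parcel A ∪ Parcel B) ∩ Parcel C| = 22.20.

22.20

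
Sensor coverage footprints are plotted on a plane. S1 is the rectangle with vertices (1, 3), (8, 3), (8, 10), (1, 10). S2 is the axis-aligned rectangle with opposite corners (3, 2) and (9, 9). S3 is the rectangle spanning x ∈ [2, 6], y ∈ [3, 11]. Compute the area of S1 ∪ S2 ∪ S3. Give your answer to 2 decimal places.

By inclusion–exclusion:
Individual areas: |S1| = 49, |S2| = 42, |S3| = 32.
|S1∩S2|: x∈[3,8], y∈[3,9] → 5·6 = 30.
|S1∩S3|: x∈[2,6], y∈[3,10] → 4·7 = 28.
|S2∩S3|: x∈[3,6], y∈[3,9] → 3·6 = 18.
|S1∩S2∩S3| = 18.
|S1 ∪ S2 ∪ S3| = 123 − 76 + 18 = 65.00.

65.00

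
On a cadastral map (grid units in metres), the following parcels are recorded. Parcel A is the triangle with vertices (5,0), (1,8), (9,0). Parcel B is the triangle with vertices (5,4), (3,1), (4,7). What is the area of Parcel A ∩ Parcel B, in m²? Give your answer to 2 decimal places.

The intersection is the polygon with vertices (3.375,3.25), (3.714,5.286), (5,4), (3.857,2.286).
By the shoelace formula its area is 2.49.

2.49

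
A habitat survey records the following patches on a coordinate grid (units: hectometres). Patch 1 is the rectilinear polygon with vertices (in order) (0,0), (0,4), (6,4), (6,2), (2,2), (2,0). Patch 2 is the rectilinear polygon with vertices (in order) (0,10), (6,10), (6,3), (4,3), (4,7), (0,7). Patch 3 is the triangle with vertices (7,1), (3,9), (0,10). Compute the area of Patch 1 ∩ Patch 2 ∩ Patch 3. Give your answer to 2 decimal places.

0.69

The intersection is the polygon with vertices (5.444,3), (4.667,4), (5.5,4), (6,3).
By the shoelace formula its area is 0.69.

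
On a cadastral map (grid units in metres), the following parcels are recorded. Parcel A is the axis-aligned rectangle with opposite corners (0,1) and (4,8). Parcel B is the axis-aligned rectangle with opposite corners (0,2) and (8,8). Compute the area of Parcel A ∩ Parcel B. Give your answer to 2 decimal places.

|Parcel A∩Parcel B|: x∈[0,4], y∈[2,8] → 4·6 = 24.

24.00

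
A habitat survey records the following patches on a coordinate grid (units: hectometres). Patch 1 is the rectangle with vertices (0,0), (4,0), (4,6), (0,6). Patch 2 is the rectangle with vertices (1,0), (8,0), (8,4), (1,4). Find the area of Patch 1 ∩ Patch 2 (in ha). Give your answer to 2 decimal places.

|Patch 1∩Patch 2|: x∈[1,4], y∈[0,4] → 3·4 = 12.

12.00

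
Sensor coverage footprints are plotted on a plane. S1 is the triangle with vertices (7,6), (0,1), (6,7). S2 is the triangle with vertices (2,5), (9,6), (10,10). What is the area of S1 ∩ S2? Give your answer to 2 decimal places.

1.98

The intersection is the polygon with vertices (6.5,5.643), (4.333,5.333), (6,7), (7,6).
By the shoelace formula its area is 1.98.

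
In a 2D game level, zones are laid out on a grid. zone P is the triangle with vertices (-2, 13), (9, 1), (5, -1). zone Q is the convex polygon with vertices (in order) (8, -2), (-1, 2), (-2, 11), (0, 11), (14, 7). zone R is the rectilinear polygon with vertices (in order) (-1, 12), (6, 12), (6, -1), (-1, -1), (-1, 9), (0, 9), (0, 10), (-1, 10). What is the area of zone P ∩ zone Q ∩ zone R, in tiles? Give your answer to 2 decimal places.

26.66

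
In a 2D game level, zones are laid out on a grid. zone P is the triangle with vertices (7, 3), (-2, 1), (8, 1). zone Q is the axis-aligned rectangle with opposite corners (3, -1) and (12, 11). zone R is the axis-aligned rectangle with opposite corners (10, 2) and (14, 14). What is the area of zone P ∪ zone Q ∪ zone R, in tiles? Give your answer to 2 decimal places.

By inclusion–exclusion:
Individual areas: |zone P| = 10, |zone Q| = 108, |zone R| = 48.
|zone P∩zone Q| = 7.2222.
|zone P∩zone R| = 0.
|zone Q∩zone R|: x∈[10,12], y∈[2,11] → 2·9 = 18.
|zone P∩zone Q∩zone R| = 0.
|zone P ∪ zone Q ∪ zone R| = 166 − 25.2222 + 0 = 140.78.

140.78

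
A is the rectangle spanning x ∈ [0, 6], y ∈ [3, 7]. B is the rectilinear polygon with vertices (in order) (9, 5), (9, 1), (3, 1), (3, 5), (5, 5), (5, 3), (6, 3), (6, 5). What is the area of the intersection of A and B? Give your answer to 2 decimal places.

4.00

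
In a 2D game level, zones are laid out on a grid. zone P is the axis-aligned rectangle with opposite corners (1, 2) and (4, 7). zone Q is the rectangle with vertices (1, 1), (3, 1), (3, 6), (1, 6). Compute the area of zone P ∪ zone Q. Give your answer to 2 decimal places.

By inclusion–exclusion:
Individual areas: |zone P| = 15, |zone Q| = 10.
|zone P∩zone Q|: x∈[1,3], y∈[2,6] → 2·4 = 8.
|zone P ∪ zone Q| = 25 − 8 = 17.00.

17.00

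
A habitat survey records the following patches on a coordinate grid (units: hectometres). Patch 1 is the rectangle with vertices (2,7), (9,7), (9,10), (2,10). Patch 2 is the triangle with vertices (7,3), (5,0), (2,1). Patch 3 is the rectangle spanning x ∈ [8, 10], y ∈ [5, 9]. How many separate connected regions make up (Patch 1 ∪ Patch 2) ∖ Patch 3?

(Patch 1 ∪ Patch 2) ∖ Patch 3 splits into 2 disjoint pieces (area 19, area 5.5).

2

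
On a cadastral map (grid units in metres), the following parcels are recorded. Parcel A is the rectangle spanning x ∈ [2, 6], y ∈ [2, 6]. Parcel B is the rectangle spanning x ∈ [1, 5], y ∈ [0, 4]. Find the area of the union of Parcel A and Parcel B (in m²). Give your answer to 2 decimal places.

By inclusion–exclusion:
Individual areas: |Parcel A| = 16, |Parcel B| = 16.
|Parcel A∩Parcel B|: x∈[2,5], y∈[2,4] → 3·2 = 6.
|Parcel A ∪ Parcel B| = 32 − 6 = 26.00.

26.00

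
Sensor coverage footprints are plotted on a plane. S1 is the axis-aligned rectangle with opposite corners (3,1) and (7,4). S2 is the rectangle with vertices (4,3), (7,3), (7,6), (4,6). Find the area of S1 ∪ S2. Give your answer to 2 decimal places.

18.00

By inclusion–exclusion:
Individual areas: |S1| = 12, |S2| = 9.
|S1∩S2|: x∈[4,7], y∈[3,4] → 3·1 = 3.
|S1 ∪ S2| = 21 − 3 = 18.00.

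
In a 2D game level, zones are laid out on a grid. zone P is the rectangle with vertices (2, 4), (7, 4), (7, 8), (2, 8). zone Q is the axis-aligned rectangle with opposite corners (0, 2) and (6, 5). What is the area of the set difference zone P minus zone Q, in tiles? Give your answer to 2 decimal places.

|zone P∩zone Q|: x∈[2,6], y∈[4,5] → 4·1 = 4.
|zone P| = 20.
|zone P ∖ zone Q| = |zone P| − |zone P∩zone Q| = 20 − 4 = 16.00.

16.00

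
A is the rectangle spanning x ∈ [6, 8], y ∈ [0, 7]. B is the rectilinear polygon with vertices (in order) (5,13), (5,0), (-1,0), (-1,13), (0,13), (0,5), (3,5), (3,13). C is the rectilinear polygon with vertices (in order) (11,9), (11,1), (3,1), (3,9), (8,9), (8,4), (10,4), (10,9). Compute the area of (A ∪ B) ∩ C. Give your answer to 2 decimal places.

28.00

|A ∪ B| = 68.
|(A ∪ B) ∩ C| = 28.00.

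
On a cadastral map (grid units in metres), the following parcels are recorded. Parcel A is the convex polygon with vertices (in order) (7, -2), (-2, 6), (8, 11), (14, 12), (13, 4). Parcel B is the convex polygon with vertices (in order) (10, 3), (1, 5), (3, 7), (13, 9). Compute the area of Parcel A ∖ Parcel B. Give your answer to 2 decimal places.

84.00

|Parcel A| = 122, |Parcel A∩Parcel B| = 38.
|Parcel A ∖ Parcel B| = |Parcel A| − |Parcel A∩Parcel B| = 122 − 38 = 84.00.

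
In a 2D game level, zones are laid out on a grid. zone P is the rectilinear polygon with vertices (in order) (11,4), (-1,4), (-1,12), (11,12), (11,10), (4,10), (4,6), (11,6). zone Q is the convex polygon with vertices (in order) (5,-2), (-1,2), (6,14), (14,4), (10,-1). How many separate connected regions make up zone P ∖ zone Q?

2

zone P ∖ zone Q splits into 2 disjoint pieces (area 28, area 5.2).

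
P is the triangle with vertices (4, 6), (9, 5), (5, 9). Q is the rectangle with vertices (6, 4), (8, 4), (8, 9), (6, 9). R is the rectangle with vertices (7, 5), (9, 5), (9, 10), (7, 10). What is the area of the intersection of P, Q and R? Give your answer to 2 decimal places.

1.20

The intersection is the polygon with vertices (8,6), (8,5.2), (7,5.4), (7,7).
By the shoelace formula its area is 1.20.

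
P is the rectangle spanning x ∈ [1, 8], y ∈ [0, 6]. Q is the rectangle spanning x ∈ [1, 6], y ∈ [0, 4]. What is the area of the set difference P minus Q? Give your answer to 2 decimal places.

|P∩Q|: x∈[1,6], y∈[0,4] → 5·4 = 20.
|P| = 42.
|P ∖ Q| = |P| − |P∩Q| = 42 − 20 = 22.00.

22.00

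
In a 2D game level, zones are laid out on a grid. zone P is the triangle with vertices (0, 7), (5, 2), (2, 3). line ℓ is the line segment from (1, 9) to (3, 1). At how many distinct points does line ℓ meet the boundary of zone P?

The segment meets the boundary at (2.545,2.818), (2,5).

2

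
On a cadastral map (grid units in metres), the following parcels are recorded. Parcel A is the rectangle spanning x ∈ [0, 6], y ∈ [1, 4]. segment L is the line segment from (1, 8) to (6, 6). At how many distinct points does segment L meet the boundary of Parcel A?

The segment lies entirely outside Parcel A and never meets its boundary.

0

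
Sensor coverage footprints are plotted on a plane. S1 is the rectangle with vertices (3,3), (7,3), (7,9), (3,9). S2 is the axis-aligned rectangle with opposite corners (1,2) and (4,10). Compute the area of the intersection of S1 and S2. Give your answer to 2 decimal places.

6.00

|S1∩S2|: x∈[3,4], y∈[3,9] → 1·6 = 6.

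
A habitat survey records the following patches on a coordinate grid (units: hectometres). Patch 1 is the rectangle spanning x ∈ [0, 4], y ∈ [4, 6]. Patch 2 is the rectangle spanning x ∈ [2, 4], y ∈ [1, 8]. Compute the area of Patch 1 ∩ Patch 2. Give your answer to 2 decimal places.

|Patch 1∩Patch 2|: x∈[2,4], y∈[4,6] → 2·2 = 4.

4.00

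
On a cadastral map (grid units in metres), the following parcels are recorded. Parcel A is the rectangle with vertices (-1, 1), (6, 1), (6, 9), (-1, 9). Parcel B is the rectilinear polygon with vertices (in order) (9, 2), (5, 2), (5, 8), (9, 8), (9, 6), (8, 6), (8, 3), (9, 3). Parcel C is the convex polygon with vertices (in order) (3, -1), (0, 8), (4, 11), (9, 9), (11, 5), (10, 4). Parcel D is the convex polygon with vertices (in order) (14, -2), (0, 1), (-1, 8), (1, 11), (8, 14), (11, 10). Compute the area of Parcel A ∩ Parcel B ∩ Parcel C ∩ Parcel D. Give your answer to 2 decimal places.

6.00

The intersection is the polygon with vertices (5,8), (6,8), (6,2), (5,2).
By the shoelace formula its area is 6.00.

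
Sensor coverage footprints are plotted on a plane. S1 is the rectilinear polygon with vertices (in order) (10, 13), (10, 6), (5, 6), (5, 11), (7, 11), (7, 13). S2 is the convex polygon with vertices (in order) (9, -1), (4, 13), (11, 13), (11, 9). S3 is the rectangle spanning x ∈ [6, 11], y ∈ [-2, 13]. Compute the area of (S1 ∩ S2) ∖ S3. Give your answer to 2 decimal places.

2.20

|S1 ∩ S2| = 27.85.
|(S1 ∩ S2) ∩ S3| = 25.65.
|(S1 ∩ S2) ∖ S3| = 27.85 − 25.65 = 2.20.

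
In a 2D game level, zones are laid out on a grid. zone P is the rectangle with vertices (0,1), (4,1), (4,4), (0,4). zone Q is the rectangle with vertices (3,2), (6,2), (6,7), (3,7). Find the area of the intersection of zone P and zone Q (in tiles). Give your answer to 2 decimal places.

|zone P∩zone Q|: x∈[3,4], y∈[2,4] → 1·2 = 2.

2.00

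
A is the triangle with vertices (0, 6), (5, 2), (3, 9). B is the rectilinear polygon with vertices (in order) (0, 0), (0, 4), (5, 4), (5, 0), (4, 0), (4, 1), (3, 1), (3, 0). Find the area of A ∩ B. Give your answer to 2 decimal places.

The intersection is the polygon with vertices (2.5,4), (4.429,4), (5,2).
By the shoelace formula its area is 1.93.

1.93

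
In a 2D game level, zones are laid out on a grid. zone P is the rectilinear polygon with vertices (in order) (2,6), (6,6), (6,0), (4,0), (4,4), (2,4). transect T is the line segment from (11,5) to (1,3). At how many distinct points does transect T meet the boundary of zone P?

The segment meets the boundary at (4,3.6), (6,4).

2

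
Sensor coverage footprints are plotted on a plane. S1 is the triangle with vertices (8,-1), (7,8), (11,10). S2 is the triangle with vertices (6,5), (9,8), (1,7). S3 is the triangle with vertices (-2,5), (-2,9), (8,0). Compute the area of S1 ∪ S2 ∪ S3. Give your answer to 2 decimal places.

47.94

By inclusion–exclusion:
Individual areas: |S1| = 19, |S2| = 10.5, |S3| = 20.
|S1∩S2| = 1.5534.
|S1∩S3| = 0.0029.
|S2∩S3| = 0.
|S1∩S2∩S3| = 0.
|S1 ∪ S2 ∪ S3| = 49.5 − 1.5563 + 0 = 47.94.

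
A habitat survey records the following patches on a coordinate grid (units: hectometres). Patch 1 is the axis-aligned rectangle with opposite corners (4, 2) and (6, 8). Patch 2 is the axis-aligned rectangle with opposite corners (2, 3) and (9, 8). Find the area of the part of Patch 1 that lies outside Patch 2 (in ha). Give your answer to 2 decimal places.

2.00

|Patch 1∩Patch 2|: x∈[4,6], y∈[3,8] → 2·5 = 10.
|Patch 1| = 12.
|Patch 1 ∖ Patch 2| = |Patch 1| − |Patch 1∩Patch 2| = 12 − 10 = 2.00.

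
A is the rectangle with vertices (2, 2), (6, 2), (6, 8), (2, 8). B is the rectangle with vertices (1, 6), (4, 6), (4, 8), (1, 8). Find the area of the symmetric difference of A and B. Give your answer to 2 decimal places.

|A∩B|: x∈[2,4], y∈[6,8] → 2·2 = 4.
|A △ B| = |A| + |B| − 2·|A∩B| = 24 + 6 − 8 = 22.00.

22.00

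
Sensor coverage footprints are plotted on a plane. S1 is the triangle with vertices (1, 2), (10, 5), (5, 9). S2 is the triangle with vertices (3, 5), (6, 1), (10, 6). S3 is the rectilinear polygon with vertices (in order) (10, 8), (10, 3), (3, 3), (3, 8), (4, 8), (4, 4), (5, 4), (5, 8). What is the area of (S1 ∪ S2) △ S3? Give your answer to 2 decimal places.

|S1 ∪ S2| = 31.7985.
|(S1 ∪ S2) ∩ S3| = 20.9485.
|(S1 ∪ S2) △ S3| = 31.7985 + 31 − 41.897 = 20.90.

20.90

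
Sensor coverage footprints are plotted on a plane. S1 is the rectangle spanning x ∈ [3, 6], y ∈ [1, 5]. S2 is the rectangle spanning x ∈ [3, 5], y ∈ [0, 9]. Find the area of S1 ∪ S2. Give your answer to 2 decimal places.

By inclusion–exclusion:
Individual areas: |S1| = 12, |S2| = 18.
|S1∩S2|: x∈[3,5], y∈[1,5] → 2·4 = 8.
|S1 ∪ S2| = 30 − 8 = 22.00.

22.00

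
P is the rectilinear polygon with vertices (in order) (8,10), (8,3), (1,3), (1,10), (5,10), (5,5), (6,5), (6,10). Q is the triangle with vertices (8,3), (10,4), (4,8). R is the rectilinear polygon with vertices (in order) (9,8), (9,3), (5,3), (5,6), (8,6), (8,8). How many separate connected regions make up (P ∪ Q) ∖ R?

(P ∪ Q) ∖ R splits into 2 disjoint pieces (area 0.5833, area 36.775).

2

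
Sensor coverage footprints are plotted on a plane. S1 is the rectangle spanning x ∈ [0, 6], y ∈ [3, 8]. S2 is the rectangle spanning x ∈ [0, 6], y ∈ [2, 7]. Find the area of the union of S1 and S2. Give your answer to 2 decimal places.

By inclusion–exclusion:
Individual areas: |S1| = 30, |S2| = 30.
|S1∩S2|: x∈[0,6], y∈[3,7] → 6·4 = 24.
|S1 ∪ S2| = 60 − 24 = 36.00.

36.00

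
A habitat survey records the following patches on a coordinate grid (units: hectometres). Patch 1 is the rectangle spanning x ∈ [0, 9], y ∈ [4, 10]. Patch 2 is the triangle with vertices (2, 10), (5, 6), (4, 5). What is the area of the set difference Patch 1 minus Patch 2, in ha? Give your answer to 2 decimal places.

50.50

|Patch 1| = 54, |Patch 1∩Patch 2| = 3.5.
|Patch 1 ∖ Patch 2| = |Patch 1| − |Patch 1∩Patch 2| = 54 − 3.5 = 50.50.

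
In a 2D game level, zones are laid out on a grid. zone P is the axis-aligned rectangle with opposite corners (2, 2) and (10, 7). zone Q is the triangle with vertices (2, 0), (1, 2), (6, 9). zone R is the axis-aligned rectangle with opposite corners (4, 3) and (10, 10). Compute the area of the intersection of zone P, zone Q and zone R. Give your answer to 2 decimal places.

1.16

The intersection is the polygon with vertices (4,4.5), (4,6.2), (4.571,7), (5.111,7).
By the shoelace formula its area is 1.16.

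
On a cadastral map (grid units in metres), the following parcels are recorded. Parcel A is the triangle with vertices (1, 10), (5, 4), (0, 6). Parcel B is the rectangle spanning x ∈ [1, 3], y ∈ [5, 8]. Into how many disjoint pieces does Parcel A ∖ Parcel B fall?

Parcel A ∖ Parcel B splits into 2 disjoint pieces (area 3.5333, area 2.25).

2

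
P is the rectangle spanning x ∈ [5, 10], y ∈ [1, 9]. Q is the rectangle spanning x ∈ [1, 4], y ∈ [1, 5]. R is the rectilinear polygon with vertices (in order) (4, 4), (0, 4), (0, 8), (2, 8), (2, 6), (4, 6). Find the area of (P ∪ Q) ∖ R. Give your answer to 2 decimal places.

49.00

|P ∪ Q| = 52.
|(P ∪ Q) ∩ R| = 3.
|(P ∪ Q) ∖ R| = 52 − 3 = 49.00.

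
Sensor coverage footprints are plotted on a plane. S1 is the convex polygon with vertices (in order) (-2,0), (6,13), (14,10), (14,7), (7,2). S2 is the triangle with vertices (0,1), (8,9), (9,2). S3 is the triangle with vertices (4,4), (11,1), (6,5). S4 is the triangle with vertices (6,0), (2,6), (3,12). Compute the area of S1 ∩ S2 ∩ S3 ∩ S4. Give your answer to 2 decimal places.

The intersection is the polygon with vertices (4,4), (4.889,4.444), (5.12,3.52).
By the shoelace formula its area is 0.46.

0.46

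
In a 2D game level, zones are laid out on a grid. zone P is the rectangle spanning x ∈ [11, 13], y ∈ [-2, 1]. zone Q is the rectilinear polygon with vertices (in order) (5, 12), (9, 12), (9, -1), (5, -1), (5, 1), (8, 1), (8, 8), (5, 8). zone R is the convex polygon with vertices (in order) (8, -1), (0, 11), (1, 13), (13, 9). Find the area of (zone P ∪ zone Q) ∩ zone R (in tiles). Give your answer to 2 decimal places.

The region (zone P ∪ zone Q) ∩ zone R is the polygon with vertices (9,1), (8,-1), (6.667,1), (8,1), (8,8), (5,8), (5,11.667), (9,10.333).
By the shoelace formula its area is 21.33.

21.33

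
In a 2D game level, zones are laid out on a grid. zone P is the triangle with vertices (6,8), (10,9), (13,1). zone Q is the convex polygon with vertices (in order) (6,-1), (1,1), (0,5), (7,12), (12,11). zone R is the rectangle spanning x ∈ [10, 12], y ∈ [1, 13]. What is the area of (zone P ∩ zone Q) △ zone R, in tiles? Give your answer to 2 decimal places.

32.07

|zone P ∩ zone Q| = 8.9286.
|(zone P ∩ zone Q) ∩ zone R| = 0.4286.
|(zone P ∩ zone Q) △ zone R| = 8.9286 + 24 − 0.8571 = 32.07.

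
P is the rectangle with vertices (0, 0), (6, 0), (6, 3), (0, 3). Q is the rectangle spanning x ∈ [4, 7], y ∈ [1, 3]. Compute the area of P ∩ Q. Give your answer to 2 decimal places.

|P∩Q|: x∈[4,6], y∈[1,3] → 2·2 = 4.

4.00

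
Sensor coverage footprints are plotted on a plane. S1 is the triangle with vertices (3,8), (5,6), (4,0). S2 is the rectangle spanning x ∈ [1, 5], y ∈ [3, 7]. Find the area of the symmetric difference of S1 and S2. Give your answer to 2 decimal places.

12.50

|S1| = 7, |S2| = 16, |S1∩S2| = 5.25.
|S1 △ S2| = |S1| + |S2| − 2·|S1∩S2| = 7 + 16 − 10.5 = 12.50.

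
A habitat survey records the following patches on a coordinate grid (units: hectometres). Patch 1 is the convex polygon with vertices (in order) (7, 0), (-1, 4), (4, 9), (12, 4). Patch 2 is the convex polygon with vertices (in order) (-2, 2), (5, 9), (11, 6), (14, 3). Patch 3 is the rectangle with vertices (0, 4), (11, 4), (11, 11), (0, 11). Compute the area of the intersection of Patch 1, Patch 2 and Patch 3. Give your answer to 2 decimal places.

The intersection is the polygon with vertices (4.615,8.615), (11,4.625), (11,4), (0,4).
By the shoelace formula its area is 27.38.

27.38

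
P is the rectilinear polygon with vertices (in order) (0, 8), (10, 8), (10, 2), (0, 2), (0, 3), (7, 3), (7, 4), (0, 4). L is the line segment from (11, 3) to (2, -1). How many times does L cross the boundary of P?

The segment meets the boundary at (8.75,2), (10,2.556).

2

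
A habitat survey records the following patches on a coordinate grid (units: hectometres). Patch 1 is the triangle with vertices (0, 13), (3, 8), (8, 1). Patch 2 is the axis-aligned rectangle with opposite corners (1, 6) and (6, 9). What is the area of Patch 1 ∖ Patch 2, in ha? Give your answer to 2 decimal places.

|Patch 1| = 2, |Patch 1∩Patch 2| = 0.8714.
|Patch 1 ∖ Patch 2| = |Patch 1| − |Patch 1∩Patch 2| = 2 − 0.8714 = 1.13.

1.13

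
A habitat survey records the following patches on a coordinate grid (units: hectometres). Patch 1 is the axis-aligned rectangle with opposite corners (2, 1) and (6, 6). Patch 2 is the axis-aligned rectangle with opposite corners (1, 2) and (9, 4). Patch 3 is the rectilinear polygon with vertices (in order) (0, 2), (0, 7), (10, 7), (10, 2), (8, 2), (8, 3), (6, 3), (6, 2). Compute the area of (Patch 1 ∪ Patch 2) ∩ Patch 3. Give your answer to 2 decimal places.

|Patch 1 ∪ Patch 2| = 28.
|(Patch 1 ∪ Patch 2) ∩ Patch 3| = 22.00.

22.00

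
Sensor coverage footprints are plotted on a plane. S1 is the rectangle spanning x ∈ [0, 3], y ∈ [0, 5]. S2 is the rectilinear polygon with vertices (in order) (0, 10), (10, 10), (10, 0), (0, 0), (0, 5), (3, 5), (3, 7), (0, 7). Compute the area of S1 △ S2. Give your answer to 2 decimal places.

79.00

|S1| = 15, |S2| = 94, |S1∩S2| = 15.
|S1 △ S2| = |S1| + |S2| − 2·|S1∩S2| = 15 + 94 − 30 = 79.00.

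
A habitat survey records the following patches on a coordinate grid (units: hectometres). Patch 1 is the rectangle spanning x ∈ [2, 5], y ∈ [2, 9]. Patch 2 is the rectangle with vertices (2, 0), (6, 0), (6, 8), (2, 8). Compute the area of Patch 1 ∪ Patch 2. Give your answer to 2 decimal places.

By inclusion–exclusion:
Individual areas: |Patch 1| = 21, |Patch 2| = 32.
|Patch 1∩Patch 2|: x∈[2,5], y∈[2,8] → 3·6 = 18.
|Patch 1 ∪ Patch 2| = 53 − 18 = 35.00.

35.00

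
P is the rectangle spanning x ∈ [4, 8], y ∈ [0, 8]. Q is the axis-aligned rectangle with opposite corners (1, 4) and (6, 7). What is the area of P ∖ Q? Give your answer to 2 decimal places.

|P∩Q|: x∈[4,6], y∈[4,7] → 2·3 = 6.
|P| = 32.
|P ∖ Q| = |P| − |P∩Q| = 32 − 6 = 26.00.

26.00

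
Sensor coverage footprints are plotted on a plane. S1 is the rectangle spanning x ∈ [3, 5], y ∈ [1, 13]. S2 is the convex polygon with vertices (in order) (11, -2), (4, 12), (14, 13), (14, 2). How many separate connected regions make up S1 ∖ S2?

1

S1 ∖ S2 is a single connected region.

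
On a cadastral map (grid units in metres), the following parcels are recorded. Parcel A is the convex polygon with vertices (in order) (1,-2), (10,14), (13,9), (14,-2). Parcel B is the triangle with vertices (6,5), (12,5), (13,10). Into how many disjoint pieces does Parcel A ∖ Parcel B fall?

1

Parcel A ∖ Parcel B is a single connected region.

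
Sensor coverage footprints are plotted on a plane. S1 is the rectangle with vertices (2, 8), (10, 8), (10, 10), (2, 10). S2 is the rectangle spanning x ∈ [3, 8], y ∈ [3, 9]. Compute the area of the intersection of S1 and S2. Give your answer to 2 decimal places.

|S1∩S2|: x∈[3,8], y∈[8,9] → 5·1 = 5.

5.00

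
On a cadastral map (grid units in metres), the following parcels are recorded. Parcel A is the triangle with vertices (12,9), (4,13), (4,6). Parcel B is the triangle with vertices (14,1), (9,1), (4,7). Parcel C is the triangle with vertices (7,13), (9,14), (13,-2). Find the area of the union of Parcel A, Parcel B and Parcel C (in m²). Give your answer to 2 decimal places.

55.88

By inclusion–exclusion:
Individual areas: |Parcel A| = 28, |Parcel B| = 15, |Parcel C| = 18.
|Parcel A∩Parcel B| = 0.1954.
|Parcel A∩Parcel C| = 4.0973.
|Parcel B∩Parcel C| = 0.8296.
|Parcel A∩Parcel B∩Parcel C| = 0.
|Parcel A ∪ Parcel B ∪ Parcel C| = 61 − 5.1223 + 0 = 55.88.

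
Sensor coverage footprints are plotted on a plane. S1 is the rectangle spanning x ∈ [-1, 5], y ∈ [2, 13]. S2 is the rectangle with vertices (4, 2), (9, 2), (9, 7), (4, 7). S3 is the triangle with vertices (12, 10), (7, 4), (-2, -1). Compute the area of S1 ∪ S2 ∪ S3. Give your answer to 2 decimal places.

90.50

By inclusion–exclusion:
Individual areas: |S1| = 66, |S2| = 25, |S3| = 14.5.
|S1∩S2|: x∈[4,5], y∈[2,7] → 1·5 = 5.
|S1∩S3| = 3.2662.
|S2∩S3| = 8.2299.
|S1∩S2∩S3| = 1.496.
|S1 ∪ S2 ∪ S3| = 105.5 − 16.496 + 1.496 = 90.50.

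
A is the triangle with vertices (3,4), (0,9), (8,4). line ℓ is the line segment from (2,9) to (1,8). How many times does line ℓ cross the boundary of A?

The segment meets the boundary at (1.231,8.231).

1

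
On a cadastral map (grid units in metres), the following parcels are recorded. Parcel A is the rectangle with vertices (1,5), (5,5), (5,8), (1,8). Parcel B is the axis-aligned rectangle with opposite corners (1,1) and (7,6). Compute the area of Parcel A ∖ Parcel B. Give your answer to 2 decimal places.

8.00

|Parcel A∩Parcel B|: x∈[1,5], y∈[5,6] → 4·1 = 4.
|Parcel A| = 12.
|Parcel A ∖ Parcel B| = |Parcel A| − |Parcel A∩Parcel B| = 12 − 4 = 8.00.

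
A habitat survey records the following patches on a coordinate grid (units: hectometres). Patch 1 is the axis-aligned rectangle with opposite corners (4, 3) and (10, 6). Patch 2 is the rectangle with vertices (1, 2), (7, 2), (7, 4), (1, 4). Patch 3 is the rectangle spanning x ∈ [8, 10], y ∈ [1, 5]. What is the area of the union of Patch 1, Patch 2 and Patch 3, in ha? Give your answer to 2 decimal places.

By inclusion–exclusion:
Individual areas: |Patch 1| = 18, |Patch 2| = 12, |Patch 3| = 8.
|Patch 1∩Patch 2|: x∈[4,7], y∈[3,4] → 3·1 = 3.
|Patch 1∩Patch 3|: x∈[8,10], y∈[3,5] → 2·2 = 4.
|Patch 2∩Patch 3| = 0 (no overlap).
|Patch 1∩Patch 2∩Patch 3| = 0.
|Patch 1 ∪ Patch 2 ∪ Patch 3| = 38 − 7 + 0 = 31.00.

31.00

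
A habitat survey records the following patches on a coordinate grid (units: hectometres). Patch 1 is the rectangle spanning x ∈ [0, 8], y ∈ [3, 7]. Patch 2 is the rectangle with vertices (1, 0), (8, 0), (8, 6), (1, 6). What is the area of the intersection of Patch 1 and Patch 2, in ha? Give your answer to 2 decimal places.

21.00

|Patch 1∩Patch 2|: x∈[1,8], y∈[3,6] → 7·3 = 21.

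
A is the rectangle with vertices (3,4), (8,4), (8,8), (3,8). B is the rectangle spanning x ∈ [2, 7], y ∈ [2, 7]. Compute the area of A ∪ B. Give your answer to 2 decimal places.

33.00

By inclusion–exclusion:
Individual areas: |A| = 20, |B| = 25.
|A∩B|: x∈[3,7], y∈[4,7] → 4·3 = 12.
|A ∪ B| = 45 − 12 = 33.00.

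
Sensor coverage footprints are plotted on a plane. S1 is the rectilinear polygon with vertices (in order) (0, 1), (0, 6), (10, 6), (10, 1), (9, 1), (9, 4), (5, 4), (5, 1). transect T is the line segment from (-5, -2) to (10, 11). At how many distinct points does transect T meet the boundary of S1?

The segment meets the boundary at (4.231,6), (0,2.333).

2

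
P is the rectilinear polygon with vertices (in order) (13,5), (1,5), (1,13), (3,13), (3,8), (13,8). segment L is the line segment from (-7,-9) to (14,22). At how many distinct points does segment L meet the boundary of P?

The segment meets the boundary at (4.516,8), (2.484,5).

2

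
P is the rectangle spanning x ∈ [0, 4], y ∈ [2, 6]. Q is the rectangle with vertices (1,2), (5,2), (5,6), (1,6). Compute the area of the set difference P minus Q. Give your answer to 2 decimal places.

4.00

|P∩Q|: x∈[1,4], y∈[2,6] → 3·4 = 12.
|P| = 16.
|P ∖ Q| = |P| − |P∩Q| = 16 − 12 = 4.00.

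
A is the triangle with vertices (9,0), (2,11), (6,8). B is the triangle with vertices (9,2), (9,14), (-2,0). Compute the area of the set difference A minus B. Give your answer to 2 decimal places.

2.93

|A| = 11.5, |A∩B| = 8.5686.
|A ∖ B| = |A| − |A∩B| = 11.5 − 8.5686 = 2.93.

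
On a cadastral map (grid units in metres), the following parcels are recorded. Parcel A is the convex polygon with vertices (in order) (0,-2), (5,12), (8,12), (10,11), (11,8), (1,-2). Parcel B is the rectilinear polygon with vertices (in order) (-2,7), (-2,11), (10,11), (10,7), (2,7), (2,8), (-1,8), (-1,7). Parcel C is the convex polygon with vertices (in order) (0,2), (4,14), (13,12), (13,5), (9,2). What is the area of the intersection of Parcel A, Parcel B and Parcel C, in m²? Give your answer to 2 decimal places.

24.29

The intersection is the polygon with vertices (10,11), (10,7), (3.214,7), (4.643,11).
By the shoelace formula its area is 24.29.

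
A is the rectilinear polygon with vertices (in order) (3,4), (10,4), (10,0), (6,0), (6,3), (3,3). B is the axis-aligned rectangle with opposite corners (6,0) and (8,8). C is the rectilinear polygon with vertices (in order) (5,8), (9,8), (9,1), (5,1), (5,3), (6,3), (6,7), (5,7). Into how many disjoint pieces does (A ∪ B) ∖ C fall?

(A ∪ B) ∖ C splits into 2 disjoint pieces (area 7, area 3).

2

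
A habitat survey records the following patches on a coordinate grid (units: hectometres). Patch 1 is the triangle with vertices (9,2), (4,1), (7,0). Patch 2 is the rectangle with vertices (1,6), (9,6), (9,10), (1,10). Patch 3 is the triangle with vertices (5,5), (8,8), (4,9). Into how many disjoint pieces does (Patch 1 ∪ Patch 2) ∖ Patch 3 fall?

2

(Patch 1 ∪ Patch 2) ∖ Patch 3 splits into 2 disjoint pieces (area 4, area 25.125).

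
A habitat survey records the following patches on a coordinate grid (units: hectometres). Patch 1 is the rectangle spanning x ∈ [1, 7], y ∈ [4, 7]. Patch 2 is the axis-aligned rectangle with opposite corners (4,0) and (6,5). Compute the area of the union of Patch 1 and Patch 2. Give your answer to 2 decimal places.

By inclusion–exclusion:
Individual areas: |Patch 1| = 18, |Patch 2| = 10.
|Patch 1∩Patch 2|: x∈[4,6], y∈[4,5] → 2·1 = 2.
|Patch 1 ∪ Patch 2| = 28 − 2 = 26.00.

26.00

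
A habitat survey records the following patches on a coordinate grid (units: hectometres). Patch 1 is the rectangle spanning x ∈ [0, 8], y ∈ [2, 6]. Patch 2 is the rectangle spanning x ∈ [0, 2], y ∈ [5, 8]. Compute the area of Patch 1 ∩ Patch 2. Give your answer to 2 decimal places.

|Patch 1∩Patch 2|: x∈[0,2], y∈[5,6] → 2·1 = 2.

2.00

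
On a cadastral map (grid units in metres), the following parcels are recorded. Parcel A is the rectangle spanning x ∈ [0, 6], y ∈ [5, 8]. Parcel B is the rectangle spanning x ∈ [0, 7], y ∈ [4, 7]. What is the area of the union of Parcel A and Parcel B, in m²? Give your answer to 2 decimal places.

27.00

By inclusion–exclusion:
Individual areas: |Parcel A| = 18, |Parcel B| = 21.
|Parcel A∩Parcel B|: x∈[0,6], y∈[5,7] → 6·2 = 12.
|Parcel A ∪ Parcel B| = 39 − 12 = 27.00.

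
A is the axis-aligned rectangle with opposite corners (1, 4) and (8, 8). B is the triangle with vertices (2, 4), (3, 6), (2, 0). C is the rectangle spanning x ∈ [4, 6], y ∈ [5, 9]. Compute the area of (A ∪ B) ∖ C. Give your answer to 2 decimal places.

23.33

|A ∪ B| = 29.3333.
|(A ∪ B) ∩ C| = 6.
|(A ∪ B) ∖ C| = 29.3333 − 6 = 23.33.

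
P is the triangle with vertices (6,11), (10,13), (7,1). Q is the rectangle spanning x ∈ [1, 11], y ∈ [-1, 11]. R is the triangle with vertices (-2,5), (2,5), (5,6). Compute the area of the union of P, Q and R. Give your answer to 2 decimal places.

124.14

By inclusion–exclusion:
Individual areas: |P| = 21, |Q| = 120, |R| = 2.
|P∩Q| = 17.5.
|P∩R| = 0.
|Q∩R| = 1.3571.
|P∩Q∩R| = 0.
|P ∪ Q ∪ R| = 143 − 18.8571 + 0 = 124.14.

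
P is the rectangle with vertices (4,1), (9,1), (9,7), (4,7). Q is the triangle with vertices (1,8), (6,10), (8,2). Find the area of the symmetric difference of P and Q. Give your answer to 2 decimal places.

31.96

|P| = 30, |Q| = 22, |P∩Q| = 10.0179.
|P △ Q| = |P| + |Q| − 2·|P∩Q| = 30 + 22 − 20.0357 = 31.96.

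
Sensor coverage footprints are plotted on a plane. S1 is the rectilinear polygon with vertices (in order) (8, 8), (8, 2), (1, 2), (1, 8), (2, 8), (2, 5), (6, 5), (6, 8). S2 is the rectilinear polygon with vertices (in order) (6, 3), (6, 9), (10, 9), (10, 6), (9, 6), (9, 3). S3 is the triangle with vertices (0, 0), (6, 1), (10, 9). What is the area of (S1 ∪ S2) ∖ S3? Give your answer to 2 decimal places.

|S1 ∪ S2| = 41.
|(S1 ∪ S2) ∩ S3| = 14.8833.
|(S1 ∪ S2) ∖ S3| = 41 − 14.8833 = 26.12.

26.12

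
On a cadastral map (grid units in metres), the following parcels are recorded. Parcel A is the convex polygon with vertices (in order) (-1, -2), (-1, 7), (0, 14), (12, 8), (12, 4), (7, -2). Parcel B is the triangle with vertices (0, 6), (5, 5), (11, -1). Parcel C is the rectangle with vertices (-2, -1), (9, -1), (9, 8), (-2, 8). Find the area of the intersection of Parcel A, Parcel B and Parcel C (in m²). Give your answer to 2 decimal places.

The intersection is the polygon with vertices (0,6), (5,5), (9,1), (9,0.4), (8.931,0.317).
By the shoelace formula its area is 11.27.

11.27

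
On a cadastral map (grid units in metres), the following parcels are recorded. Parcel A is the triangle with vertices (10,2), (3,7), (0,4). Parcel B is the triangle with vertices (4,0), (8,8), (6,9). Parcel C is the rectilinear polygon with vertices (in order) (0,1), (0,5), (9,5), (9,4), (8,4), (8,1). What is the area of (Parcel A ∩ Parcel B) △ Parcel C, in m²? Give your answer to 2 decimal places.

|Parcel A ∩ Parcel B| = 2.2516.
|(Parcel A ∩ Parcel B) ∩ Parcel C| = 2.1054.
|(Parcel A ∩ Parcel B) △ Parcel C| = 2.2516 + 33 − 4.2107 = 31.04.

31.04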